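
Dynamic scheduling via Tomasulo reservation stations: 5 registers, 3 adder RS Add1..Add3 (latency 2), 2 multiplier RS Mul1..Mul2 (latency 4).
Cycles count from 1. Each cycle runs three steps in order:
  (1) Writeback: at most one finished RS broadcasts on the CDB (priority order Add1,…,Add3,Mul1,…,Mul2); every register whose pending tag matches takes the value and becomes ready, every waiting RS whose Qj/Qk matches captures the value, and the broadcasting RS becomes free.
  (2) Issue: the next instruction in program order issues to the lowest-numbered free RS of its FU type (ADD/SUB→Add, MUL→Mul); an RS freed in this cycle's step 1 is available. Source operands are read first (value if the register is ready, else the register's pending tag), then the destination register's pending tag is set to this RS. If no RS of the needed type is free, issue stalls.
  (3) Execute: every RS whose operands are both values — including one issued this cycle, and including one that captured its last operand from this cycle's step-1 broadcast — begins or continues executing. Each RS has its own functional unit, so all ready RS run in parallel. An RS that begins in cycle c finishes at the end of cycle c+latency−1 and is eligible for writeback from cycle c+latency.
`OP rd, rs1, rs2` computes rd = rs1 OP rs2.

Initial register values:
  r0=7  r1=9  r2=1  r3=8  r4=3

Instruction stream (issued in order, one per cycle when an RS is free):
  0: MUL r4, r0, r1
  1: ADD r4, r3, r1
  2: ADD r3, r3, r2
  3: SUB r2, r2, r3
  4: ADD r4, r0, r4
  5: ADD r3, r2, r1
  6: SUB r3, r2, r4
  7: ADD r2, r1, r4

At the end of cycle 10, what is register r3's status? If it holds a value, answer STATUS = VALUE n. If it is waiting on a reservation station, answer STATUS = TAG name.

c1: issue MUL r4<-Mul1 | r0:7,r1:9,r2:1,r3:8,r4:Mul1
c2: issue ADD r4<-Add1 | r0:7,r1:9,r2:1,r3:8,r4:Add1
c3: issue ADD r3<-Add2 | r0:7,r1:9,r2:1,r3:Add2,r4:Add1
c4: CDB Add1=17; issue SUB r2<-Add1 | r0:7,r1:9,r2:Add1,r3:Add2,r4:17
c5: CDB Add2=9; issue ADD r4<-Add2 | r0:7,r1:9,r2:Add1,r3:9,r4:Add2
c6: CDB Mul1=63; issue ADD r3<-Add3 | r0:7,r1:9,r2:Add1,r3:Add3,r4:Add2
c7: CDB Add1=-8; issue SUB r3<-Add1 | r0:7,r1:9,r2:-8,r3:Add1,r4:Add2
c8: CDB Add2=24; issue ADD r2<-Add2 | r0:7,r1:9,r2:Add2,r3:Add1,r4:24
c9: CDB Add3=1 | r0:7,r1:9,r2:Add2,r3:Add1,r4:24
c10: CDB Add1=-32 | r0:7,r1:9,r2:Add2,r3:-32,r4:24

STATUS = VALUE -32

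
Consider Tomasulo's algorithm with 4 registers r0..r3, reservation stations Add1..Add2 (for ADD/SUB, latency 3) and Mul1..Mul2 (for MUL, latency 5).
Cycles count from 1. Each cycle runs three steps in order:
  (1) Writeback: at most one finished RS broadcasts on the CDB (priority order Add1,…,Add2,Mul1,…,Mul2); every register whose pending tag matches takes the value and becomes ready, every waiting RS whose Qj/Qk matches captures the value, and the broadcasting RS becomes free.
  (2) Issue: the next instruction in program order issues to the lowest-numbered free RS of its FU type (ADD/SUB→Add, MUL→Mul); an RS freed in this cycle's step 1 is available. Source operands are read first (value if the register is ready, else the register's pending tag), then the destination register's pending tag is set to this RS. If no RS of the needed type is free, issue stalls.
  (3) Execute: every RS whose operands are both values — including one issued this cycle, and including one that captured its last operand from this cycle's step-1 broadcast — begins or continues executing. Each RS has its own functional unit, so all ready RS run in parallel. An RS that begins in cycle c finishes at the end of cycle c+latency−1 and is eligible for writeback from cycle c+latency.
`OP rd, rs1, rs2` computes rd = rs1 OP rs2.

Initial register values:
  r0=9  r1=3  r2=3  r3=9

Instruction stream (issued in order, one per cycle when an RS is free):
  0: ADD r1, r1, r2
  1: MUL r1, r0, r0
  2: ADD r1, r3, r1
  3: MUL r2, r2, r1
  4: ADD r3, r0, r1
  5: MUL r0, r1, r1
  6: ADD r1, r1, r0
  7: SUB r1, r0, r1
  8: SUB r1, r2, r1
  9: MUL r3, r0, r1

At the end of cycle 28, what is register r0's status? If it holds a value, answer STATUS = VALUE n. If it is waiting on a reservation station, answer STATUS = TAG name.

  c1: issue ADD r1<-Add1  regs: r0:9,r1:Add1,r2:3,r3:9
  c2: issue MUL r1<-Mul1  regs: r0:9,r1:Mul1,r2:3,r3:9
  c3: issue ADD r1<-Add2  regs: r0:9,r1:Add2,r2:3,r3:9
  c4: CDB Add1=6; issue MUL r2<-Mul2  regs: r0:9,r1:Add2,r2:Mul2,r3:9
  c5: issue ADD r3<-Add1  regs: r0:9,r1:Add2,r2:Mul2,r3:Add1
  c6: stall  regs: r0:9,r1:Add2,r2:Mul2,r3:Add1
  c7: CDB Mul1=81; issue MUL r0<-Mul1  regs: r0:Mul1,r1:Add2,r2:Mul2,r3:Add1
  c8: stall  regs: r0:Mul1,r1:Add2,r2:Mul2,r3:Add1
  c9: stall  regs: r0:Mul1,r1:Add2,r2:Mul2,r3:Add1
  c10: CDB Add2=90; issue ADD r1<-Add2  regs: r0:Mul1,r1:Add2,r2:Mul2,r3:Add1
  c11: stall  regs: r0:Mul1,r1:Add2,r2:Mul2,r3:Add1
  c12: stall  regs: r0:Mul1,r1:Add2,r2:Mul2,r3:Add1
  c13: CDB Add1=99; issue SUB r1<-Add1  regs: r0:Mul1,r1:Add1,r2:Mul2,r3:99
  c14: stall  regs: r0:Mul1,r1:Add1,r2:Mul2,r3:99
  c15: CDB Mul1=8100; stall  regs: r0:8100,r1:Add1,r2:Mul2,r3:99
  c16: CDB Mul2=270; stall  regs: r0:8100,r1:Add1,r2:270,r3:99
  c17: stall  regs: r0:8100,r1:Add1,r2:270,r3:99
  c18: CDB Add2=8190; issue SUB r1<-Add2  regs: r0:8100,r1:Add2,r2:270,r3:99
  c19: issue MUL r3<-Mul1  regs: r0:8100,r1:Add2,r2:270,r3:Mul1
  c20: -  regs: r0:8100,r1:Add2,r2:270,r3:Mul1
  c21: CDB Add1=-90  regs: r0:8100,r1:Add2,r2:270,r3:Mul1
  c22: -  regs: r0:8100,r1:Add2,r2:270,r3:Mul1
  c23: -  regs: r0:8100,r1:Add2,r2:270,r3:Mul1
  c24: CDB Add2=360  regs: r0:8100,r1:360,r2:270,r3:Mul1
  c25: -  regs: r0:8100,r1:360,r2:270,r3:Mul1
  c26: -  regs: r0:8100,r1:360,r2:270,r3:Mul1
  c27: -  regs: r0:8100,r1:360,r2:270,r3:Mul1
  c28: -  regs: r0:8100,r1:360,r2:270,r3:Mul1

STATUS = VALUE 8100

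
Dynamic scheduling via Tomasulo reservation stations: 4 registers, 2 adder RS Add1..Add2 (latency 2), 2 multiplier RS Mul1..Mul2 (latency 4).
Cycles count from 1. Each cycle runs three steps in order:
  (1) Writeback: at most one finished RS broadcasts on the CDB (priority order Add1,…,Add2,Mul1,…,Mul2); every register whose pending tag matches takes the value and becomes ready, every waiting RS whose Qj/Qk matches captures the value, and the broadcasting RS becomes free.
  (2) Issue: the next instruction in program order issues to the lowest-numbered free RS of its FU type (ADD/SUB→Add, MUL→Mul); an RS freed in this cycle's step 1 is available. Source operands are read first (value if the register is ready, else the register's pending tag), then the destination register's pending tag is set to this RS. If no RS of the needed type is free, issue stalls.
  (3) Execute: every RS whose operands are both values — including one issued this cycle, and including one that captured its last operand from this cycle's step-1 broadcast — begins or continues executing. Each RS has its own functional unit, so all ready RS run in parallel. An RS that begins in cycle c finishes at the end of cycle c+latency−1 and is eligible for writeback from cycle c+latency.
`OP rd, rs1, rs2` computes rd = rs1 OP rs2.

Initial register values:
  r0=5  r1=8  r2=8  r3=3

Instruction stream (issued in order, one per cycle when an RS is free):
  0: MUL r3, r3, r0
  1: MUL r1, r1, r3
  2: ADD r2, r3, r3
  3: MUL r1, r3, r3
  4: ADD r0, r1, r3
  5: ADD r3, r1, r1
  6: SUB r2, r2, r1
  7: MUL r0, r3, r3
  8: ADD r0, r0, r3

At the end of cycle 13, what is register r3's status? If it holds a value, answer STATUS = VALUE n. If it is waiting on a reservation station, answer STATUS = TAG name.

  c1: issue MUL r3<-Mul1  regs: r0:5,r1:8,r2:8,r3:Mul1
  c2: issue MUL r1<-Mul2  regs: r0:5,r1:Mul2,r2:8,r3:Mul1
  c3: issue ADD r2<-Add1  regs: r0:5,r1:Mul2,r2:Add1,r3:Mul1
  c4: stall  regs: r0:5,r1:Mul2,r2:Add1,r3:Mul1
  c5: CDB Mul1=15; issue MUL r1<-Mul1  regs: r0:5,r1:Mul1,r2:Add1,r3:15
  c6: issue ADD r0<-Add2  regs: r0:Add2,r1:Mul1,r2:Add1,r3:15
  c7: CDB Add1=30; issue ADD r3<-Add1  regs: r0:Add2,r1:Mul1,r2:30,r3:Add1
  c8: stall  regs: r0:Add2,r1:Mul1,r2:30,r3:Add1
  c9: CDB Mul1=225; stall  regs: r0:Add2,r1:225,r2:30,r3:Add1
  c10: CDB Mul2=120; stall  regs: r0:Add2,r1:225,r2:30,r3:Add1
  c11: CDB Add1=450; issue SUB r2<-Add1  regs: r0:Add2,r1:225,r2:Add1,r3:450
  c12: CDB Add2=240; issue MUL r0<-Mul1  regs: r0:Mul1,r1:225,r2:Add1,r3:450
  c13: CDB Add1=-195; issue ADD r0<-Add1  regs: r0:Add1,r1:225,r2:-195,r3:450

STATUS = VALUE 450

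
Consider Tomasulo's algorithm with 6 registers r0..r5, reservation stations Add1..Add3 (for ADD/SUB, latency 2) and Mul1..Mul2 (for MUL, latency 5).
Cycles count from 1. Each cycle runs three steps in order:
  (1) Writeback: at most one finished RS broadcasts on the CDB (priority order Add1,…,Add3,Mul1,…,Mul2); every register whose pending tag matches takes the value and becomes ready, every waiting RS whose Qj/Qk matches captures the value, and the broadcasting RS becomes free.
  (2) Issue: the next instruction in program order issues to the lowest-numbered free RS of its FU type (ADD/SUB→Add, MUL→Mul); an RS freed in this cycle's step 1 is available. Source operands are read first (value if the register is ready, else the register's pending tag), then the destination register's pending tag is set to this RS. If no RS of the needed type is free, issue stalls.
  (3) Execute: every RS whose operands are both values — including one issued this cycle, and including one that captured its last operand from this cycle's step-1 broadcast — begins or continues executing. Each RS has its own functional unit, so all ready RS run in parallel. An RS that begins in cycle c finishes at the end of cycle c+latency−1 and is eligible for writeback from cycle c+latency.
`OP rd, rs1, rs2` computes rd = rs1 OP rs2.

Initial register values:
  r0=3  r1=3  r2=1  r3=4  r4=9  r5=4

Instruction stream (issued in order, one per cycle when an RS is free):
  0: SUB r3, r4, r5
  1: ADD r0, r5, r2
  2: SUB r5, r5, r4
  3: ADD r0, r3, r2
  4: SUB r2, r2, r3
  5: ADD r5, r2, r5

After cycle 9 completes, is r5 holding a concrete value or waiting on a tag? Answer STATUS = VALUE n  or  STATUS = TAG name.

c1: issue SUB r3<-Add1 | r0:3,r1:3,r2:1,r3:Add1,r4:9,r5:4
c2: issue ADD r0<-Add2 | r0:Add2,r1:3,r2:1,r3:Add1,r4:9,r5:4
c3: CDB Add1=5; issue SUB r5<-Add1 | r0:Add2,r1:3,r2:1,r3:5,r4:9,r5:Add1
c4: CDB Add2=5; issue ADD r0<-Add2 | r0:Add2,r1:3,r2:1,r3:5,r4:9,r5:Add1
c5: CDB Add1=-5; issue SUB r2<-Add1 | r0:Add2,r1:3,r2:Add1,r3:5,r4:9,r5:-5
c6: CDB Add2=6; issue ADD r5<-Add2 | r0:6,r1:3,r2:Add1,r3:5,r4:9,r5:Add2
c7: CDB Add1=-4 | r0:6,r1:3,r2:-4,r3:5,r4:9,r5:Add2
c8: - | r0:6,r1:3,r2:-4,r3:5,r4:9,r5:Add2
c9: CDB Add2=-9 | r0:6,r1:3,r2:-4,r3:5,r4:9,r5:-9

STATUS = VALUE -9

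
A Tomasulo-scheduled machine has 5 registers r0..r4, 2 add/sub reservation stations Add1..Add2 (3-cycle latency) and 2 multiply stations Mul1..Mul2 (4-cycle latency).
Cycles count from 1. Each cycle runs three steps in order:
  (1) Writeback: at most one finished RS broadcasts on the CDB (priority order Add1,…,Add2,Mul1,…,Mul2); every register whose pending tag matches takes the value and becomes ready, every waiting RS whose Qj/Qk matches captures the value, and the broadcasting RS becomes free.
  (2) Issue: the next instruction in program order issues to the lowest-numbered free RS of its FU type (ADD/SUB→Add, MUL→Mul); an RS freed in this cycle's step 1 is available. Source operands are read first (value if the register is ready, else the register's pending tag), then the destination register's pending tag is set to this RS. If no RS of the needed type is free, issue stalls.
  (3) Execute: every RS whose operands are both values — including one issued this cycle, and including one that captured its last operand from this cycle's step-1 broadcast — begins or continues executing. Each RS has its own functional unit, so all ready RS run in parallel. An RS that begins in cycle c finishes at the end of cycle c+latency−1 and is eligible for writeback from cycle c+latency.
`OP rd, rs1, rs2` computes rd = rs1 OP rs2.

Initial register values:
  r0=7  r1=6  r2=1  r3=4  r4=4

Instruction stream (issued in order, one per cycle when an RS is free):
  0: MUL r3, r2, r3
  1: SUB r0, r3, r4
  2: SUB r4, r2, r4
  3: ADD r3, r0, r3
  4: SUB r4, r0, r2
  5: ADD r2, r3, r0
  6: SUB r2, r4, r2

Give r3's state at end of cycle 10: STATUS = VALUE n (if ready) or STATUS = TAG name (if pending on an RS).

STATUS = TAG Add2

c1: issue MUL r3<-Mul1 | r0:7,r1:6,r2:1,r3:Mul1,r4:4
c2: issue SUB r0<-Add1 | r0:Add1,r1:6,r2:1,r3:Mul1,r4:4
c3: issue SUB r4<-Add2 | r0:Add1,r1:6,r2:1,r3:Mul1,r4:Add2
c4: stall | r0:Add1,r1:6,r2:1,r3:Mul1,r4:Add2
c5: CDB Mul1=4; stall | r0:Add1,r1:6,r2:1,r3:4,r4:Add2
c6: CDB Add2=-3; issue ADD r3<-Add2 | r0:Add1,r1:6,r2:1,r3:Add2,r4:-3
c7: stall | r0:Add1,r1:6,r2:1,r3:Add2,r4:-3
c8: CDB Add1=0; issue SUB r4<-Add1 | r0:0,r1:6,r2:1,r3:Add2,r4:Add1
c9: stall | r0:0,r1:6,r2:1,r3:Add2,r4:Add1
c10: stall | r0:0,r1:6,r2:1,r3:Add2,r4:Add1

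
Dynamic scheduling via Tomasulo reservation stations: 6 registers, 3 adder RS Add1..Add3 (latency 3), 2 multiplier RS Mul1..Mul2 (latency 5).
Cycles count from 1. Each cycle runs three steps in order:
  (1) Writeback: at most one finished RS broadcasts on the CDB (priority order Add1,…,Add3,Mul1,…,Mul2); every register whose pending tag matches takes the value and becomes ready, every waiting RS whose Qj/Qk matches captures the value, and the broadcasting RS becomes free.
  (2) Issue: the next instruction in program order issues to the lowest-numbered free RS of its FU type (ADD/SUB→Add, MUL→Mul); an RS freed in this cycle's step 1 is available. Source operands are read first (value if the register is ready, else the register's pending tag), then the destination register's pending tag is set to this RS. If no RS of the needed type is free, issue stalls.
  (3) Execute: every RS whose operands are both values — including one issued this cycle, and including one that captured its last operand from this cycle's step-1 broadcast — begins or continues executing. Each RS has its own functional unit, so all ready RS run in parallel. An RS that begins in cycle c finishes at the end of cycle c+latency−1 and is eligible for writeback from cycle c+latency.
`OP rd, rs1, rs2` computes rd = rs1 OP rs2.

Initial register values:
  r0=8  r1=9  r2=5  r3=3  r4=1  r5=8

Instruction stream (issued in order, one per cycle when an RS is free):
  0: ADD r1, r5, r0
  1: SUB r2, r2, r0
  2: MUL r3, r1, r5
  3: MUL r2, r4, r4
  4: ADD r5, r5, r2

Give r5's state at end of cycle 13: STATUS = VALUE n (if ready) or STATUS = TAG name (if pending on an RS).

  c1: issue ADD r1<-Add1  regs: r0:8,r1:Add1,r2:5,r3:3,r4:1,r5:8
  c2: issue SUB r2<-Add2  regs: r0:8,r1:Add1,r2:Add2,r3:3,r4:1,r5:8
  c3: issue MUL r3<-Mul1  regs: r0:8,r1:Add1,r2:Add2,r3:Mul1,r4:1,r5:8
  c4: CDB Add1=16; issue MUL r2<-Mul2  regs: r0:8,r1:16,r2:Mul2,r3:Mul1,r4:1,r5:8
  c5: CDB Add2=-3; issue ADD r5<-Add1  regs: r0:8,r1:16,r2:Mul2,r3:Mul1,r4:1,r5:Add1
  c6: -  regs: r0:8,r1:16,r2:Mul2,r3:Mul1,r4:1,r5:Add1
  c7: -  regs: r0:8,r1:16,r2:Mul2,r3:Mul1,r4:1,r5:Add1
  c8: -  regs: r0:8,r1:16,r2:Mul2,r3:Mul1,r4:1,r5:Add1
  c9: CDB Mul1=128  regs: r0:8,r1:16,r2:Mul2,r3:128,r4:1,r5:Add1
  c10: CDB Mul2=1  regs: r0:8,r1:16,r2:1,r3:128,r4:1,r5:Add1
  c11: -  regs: r0:8,r1:16,r2:1,r3:128,r4:1,r5:Add1
  c12: -  regs: r0:8,r1:16,r2:1,r3:128,r4:1,r5:Add1
  c13: CDB Add1=9  regs: r0:8,r1:16,r2:1,r3:128,r4:1,r5:9

STATUS = VALUE 9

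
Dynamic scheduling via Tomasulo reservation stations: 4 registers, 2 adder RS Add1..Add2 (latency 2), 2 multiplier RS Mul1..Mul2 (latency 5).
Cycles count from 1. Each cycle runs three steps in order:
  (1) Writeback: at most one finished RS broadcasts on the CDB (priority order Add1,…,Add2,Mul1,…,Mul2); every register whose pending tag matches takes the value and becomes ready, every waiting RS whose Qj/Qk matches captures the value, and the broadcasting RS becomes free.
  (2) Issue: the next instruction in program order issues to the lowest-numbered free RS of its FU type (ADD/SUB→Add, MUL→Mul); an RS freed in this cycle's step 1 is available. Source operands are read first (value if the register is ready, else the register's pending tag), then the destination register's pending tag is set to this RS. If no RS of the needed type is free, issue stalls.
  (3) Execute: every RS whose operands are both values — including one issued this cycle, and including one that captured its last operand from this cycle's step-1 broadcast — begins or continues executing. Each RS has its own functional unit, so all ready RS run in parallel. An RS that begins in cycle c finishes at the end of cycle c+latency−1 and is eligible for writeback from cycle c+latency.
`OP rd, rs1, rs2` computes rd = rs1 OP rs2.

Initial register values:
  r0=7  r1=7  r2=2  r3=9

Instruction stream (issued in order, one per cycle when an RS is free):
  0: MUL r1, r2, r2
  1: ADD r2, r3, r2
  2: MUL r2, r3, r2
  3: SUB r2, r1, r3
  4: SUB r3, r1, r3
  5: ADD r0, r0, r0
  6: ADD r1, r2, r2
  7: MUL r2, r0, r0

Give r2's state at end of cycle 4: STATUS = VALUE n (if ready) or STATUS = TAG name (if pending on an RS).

STATUS = TAG Add1

  c1: issue MUL r1<-Mul1  regs: r0:7,r1:Mul1,r2:2,r3:9
  c2: issue ADD r2<-Add1  regs: r0:7,r1:Mul1,r2:Add1,r3:9
  c3: issue MUL r2<-Mul2  regs: r0:7,r1:Mul1,r2:Mul2,r3:9
  c4: CDB Add1=11; issue SUB r2<-Add1  regs: r0:7,r1:Mul1,r2:Add1,r3:9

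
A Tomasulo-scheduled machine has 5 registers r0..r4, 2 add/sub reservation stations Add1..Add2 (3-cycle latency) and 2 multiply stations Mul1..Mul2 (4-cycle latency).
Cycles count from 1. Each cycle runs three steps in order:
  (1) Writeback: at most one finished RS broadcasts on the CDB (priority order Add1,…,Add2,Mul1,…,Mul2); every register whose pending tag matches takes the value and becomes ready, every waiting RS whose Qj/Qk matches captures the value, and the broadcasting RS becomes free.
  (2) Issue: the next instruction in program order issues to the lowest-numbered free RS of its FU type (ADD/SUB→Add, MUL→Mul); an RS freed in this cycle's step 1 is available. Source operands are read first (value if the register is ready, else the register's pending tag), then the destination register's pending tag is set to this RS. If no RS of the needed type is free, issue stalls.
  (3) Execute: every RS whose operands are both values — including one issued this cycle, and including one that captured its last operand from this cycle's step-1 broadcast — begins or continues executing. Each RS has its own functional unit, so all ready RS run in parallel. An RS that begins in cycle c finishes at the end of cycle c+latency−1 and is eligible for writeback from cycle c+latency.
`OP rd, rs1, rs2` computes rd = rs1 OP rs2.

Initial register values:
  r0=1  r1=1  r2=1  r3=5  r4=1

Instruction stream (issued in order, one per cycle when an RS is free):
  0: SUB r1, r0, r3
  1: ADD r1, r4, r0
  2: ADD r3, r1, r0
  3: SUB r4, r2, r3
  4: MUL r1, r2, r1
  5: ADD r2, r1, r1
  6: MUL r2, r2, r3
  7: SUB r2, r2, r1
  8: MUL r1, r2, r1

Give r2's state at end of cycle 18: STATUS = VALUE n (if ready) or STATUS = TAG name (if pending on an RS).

c1: issue SUB r1<-Add1 | r0:1,r1:Add1,r2:1,r3:5,r4:1
c2: issue ADD r1<-Add2 | r0:1,r1:Add2,r2:1,r3:5,r4:1
c3: stall | r0:1,r1:Add2,r2:1,r3:5,r4:1
c4: CDB Add1=-4; issue ADD r3<-Add1 | r0:1,r1:Add2,r2:1,r3:Add1,r4:1
c5: CDB Add2=2; issue SUB r4<-Add2 | r0:1,r1:2,r2:1,r3:Add1,r4:Add2
c6: issue MUL r1<-Mul1 | r0:1,r1:Mul1,r2:1,r3:Add1,r4:Add2
c7: stall | r0:1,r1:Mul1,r2:1,r3:Add1,r4:Add2
c8: CDB Add1=3; issue ADD r2<-Add1 | r0:1,r1:Mul1,r2:Add1,r3:3,r4:Add2
c9: issue MUL r2<-Mul2 | r0:1,r1:Mul1,r2:Mul2,r3:3,r4:Add2
c10: CDB Mul1=2; stall | r0:1,r1:2,r2:Mul2,r3:3,r4:Add2
c11: CDB Add2=-2; issue SUB r2<-Add2 | r0:1,r1:2,r2:Add2,r3:3,r4:-2
c12: issue MUL r1<-Mul1 | r0:1,r1:Mul1,r2:Add2,r3:3,r4:-2
c13: CDB Add1=4 | r0:1,r1:Mul1,r2:Add2,r3:3,r4:-2
c14: - | r0:1,r1:Mul1,r2:Add2,r3:3,r4:-2
c15: - | r0:1,r1:Mul1,r2:Add2,r3:3,r4:-2
c16: - | r0:1,r1:Mul1,r2:Add2,r3:3,r4:-2
c17: CDB Mul2=12 | r0:1,r1:Mul1,r2:Add2,r3:3,r4:-2
c18: - | r0:1,r1:Mul1,r2:Add2,r3:3,r4:-2

STATUS = TAG Add2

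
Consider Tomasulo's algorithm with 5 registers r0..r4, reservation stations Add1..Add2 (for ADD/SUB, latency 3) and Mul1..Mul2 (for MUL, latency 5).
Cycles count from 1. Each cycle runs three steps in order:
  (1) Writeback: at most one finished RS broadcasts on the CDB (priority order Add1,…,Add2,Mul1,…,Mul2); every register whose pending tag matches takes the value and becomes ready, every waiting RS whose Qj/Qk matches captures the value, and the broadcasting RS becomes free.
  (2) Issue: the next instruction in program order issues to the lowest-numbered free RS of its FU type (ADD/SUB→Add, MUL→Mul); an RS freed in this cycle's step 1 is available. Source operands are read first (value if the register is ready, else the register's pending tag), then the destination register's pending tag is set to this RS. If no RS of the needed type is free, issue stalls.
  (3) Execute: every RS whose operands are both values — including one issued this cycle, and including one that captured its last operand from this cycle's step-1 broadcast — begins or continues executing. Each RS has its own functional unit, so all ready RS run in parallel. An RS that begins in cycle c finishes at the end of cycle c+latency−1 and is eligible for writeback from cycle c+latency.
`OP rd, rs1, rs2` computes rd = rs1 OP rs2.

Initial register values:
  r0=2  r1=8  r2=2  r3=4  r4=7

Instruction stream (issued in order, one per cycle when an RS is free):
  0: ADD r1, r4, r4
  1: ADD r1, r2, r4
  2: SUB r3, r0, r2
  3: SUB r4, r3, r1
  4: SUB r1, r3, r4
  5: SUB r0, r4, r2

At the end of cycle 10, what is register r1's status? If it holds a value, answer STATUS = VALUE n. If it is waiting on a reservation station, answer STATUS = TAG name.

cycle 1: issue ADD r1<-Add1 // r0:2,r1:Add1,r2:2,r3:4,r4:7
cycle 2: issue ADD r1<-Add2 // r0:2,r1:Add2,r2:2,r3:4,r4:7
cycle 3: stall // r0:2,r1:Add2,r2:2,r3:4,r4:7
cycle 4: CDB Add1=14; issue SUB r3<-Add1 // r0:2,r1:Add2,r2:2,r3:Add1,r4:7
cycle 5: CDB Add2=9; issue SUB r4<-Add2 // r0:2,r1:9,r2:2,r3:Add1,r4:Add2
cycle 6: stall // r0:2,r1:9,r2:2,r3:Add1,r4:Add2
cycle 7: CDB Add1=0; issue SUB r1<-Add1 // r0:2,r1:Add1,r2:2,r3:0,r4:Add2
cycle 8: stall // r0:2,r1:Add1,r2:2,r3:0,r4:Add2
cycle 9: stall // r0:2,r1:Add1,r2:2,r3:0,r4:Add2
cycle 10: CDB Add2=-9; issue SUB r0<-Add2 // r0:Add2,r1:Add1,r2:2,r3:0,r4:-9

STATUS = TAG Add1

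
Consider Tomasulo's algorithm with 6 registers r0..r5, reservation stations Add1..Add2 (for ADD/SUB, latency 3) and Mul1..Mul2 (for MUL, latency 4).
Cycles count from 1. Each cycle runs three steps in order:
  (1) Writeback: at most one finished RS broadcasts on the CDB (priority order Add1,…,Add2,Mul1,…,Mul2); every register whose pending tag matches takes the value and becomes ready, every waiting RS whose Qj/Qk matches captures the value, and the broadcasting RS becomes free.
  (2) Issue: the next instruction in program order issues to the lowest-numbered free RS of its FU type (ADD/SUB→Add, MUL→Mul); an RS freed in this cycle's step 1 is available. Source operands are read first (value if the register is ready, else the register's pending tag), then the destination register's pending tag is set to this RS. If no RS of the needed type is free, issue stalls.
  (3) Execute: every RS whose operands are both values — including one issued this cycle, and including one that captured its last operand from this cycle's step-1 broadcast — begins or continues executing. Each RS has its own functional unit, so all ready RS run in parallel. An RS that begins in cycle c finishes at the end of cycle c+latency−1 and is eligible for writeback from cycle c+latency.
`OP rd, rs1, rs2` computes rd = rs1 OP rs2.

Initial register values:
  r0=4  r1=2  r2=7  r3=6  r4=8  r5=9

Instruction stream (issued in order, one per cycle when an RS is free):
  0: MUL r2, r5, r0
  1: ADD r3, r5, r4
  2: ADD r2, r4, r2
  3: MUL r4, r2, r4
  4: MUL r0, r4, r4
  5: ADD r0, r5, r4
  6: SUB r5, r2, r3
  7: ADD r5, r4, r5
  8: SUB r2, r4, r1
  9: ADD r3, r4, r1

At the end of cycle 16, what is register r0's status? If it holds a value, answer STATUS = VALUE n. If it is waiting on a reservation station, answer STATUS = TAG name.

STATUS = VALUE 361

cycle 1: issue MUL r2<-Mul1 // r0:4,r1:2,r2:Mul1,r3:6,r4:8,r5:9
cycle 2: issue ADD r3<-Add1 // r0:4,r1:2,r2:Mul1,r3:Add1,r4:8,r5:9
cycle 3: issue ADD r2<-Add2 // r0:4,r1:2,r2:Add2,r3:Add1,r4:8,r5:9
cycle 4: issue MUL r4<-Mul2 // r0:4,r1:2,r2:Add2,r3:Add1,r4:Mul2,r5:9
cycle 5: CDB Add1=17; stall // r0:4,r1:2,r2:Add2,r3:17,r4:Mul2,r5:9
cycle 6: CDB Mul1=36; issue MUL r0<-Mul1 // r0:Mul1,r1:2,r2:Add2,r3:17,r4:Mul2,r5:9
cycle 7: issue ADD r0<-Add1 // r0:Add1,r1:2,r2:Add2,r3:17,r4:Mul2,r5:9
cycle 8: stall // r0:Add1,r1:2,r2:Add2,r3:17,r4:Mul2,r5:9
cycle 9: CDB Add2=44; issue SUB r5<-Add2 // r0:Add1,r1:2,r2:44,r3:17,r4:Mul2,r5:Add2
cycle 10: stall // r0:Add1,r1:2,r2:44,r3:17,r4:Mul2,r5:Add2
cycle 11: stall // r0:Add1,r1:2,r2:44,r3:17,r4:Mul2,r5:Add2
cycle 12: CDB Add2=27; issue ADD r5<-Add2 // r0:Add1,r1:2,r2:44,r3:17,r4:Mul2,r5:Add2
cycle 13: CDB Mul2=352; stall // r0:Add1,r1:2,r2:44,r3:17,r4:352,r5:Add2
cycle 14: stall // r0:Add1,r1:2,r2:44,r3:17,r4:352,r5:Add2
cycle 15: stall // r0:Add1,r1:2,r2:44,r3:17,r4:352,r5:Add2
cycle 16: CDB Add1=361; issue SUB r2<-Add1 // r0:361,r1:2,r2:Add1,r3:17,r4:352,r5:Add2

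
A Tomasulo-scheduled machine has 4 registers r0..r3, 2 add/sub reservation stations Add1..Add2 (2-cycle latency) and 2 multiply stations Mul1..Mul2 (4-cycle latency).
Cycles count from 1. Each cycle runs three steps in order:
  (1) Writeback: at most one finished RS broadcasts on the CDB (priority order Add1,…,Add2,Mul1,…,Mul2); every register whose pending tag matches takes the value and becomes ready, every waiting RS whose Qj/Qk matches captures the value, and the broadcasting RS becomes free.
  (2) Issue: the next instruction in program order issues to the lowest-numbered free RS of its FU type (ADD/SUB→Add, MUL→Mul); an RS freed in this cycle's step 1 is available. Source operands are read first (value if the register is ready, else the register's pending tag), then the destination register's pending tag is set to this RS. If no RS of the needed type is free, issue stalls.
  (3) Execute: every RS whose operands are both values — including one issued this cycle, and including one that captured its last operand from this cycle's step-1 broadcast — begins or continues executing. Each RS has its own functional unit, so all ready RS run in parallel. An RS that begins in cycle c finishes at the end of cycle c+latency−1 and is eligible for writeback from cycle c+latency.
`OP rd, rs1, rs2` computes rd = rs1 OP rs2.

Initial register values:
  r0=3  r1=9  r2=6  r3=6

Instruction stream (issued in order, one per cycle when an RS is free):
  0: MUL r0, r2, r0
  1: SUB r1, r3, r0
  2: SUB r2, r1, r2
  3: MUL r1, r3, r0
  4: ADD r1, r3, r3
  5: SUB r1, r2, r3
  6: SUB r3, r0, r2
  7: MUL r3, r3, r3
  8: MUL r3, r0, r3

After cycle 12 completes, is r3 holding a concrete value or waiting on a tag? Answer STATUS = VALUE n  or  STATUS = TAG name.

STATUS = TAG Mul2

  c1: issue MUL r0<-Mul1  regs: r0:Mul1,r1:9,r2:6,r3:6
  c2: issue SUB r1<-Add1  regs: r0:Mul1,r1:Add1,r2:6,r3:6
  c3: issue SUB r2<-Add2  regs: r0:Mul1,r1:Add1,r2:Add2,r3:6
  c4: issue MUL r1<-Mul2  regs: r0:Mul1,r1:Mul2,r2:Add2,r3:6
  c5: CDB Mul1=18; stall  regs: r0:18,r1:Mul2,r2:Add2,r3:6
  c6: stall  regs: r0:18,r1:Mul2,r2:Add2,r3:6
  c7: CDB Add1=-12; issue ADD r1<-Add1  regs: r0:18,r1:Add1,r2:Add2,r3:6
  c8: stall  regs: r0:18,r1:Add1,r2:Add2,r3:6
  c9: CDB Add1=12; issue SUB r1<-Add1  regs: r0:18,r1:Add1,r2:Add2,r3:6
  c10: CDB Add2=-18; issue SUB r3<-Add2  regs: r0:18,r1:Add1,r2:-18,r3:Add2
  c11: CDB Mul2=108; issue MUL r3<-Mul1  regs: r0:18,r1:Add1,r2:-18,r3:Mul1
  c12: CDB Add1=-24; issue MUL r3<-Mul2  regs: r0:18,r1:-24,r2:-18,r3:Mul2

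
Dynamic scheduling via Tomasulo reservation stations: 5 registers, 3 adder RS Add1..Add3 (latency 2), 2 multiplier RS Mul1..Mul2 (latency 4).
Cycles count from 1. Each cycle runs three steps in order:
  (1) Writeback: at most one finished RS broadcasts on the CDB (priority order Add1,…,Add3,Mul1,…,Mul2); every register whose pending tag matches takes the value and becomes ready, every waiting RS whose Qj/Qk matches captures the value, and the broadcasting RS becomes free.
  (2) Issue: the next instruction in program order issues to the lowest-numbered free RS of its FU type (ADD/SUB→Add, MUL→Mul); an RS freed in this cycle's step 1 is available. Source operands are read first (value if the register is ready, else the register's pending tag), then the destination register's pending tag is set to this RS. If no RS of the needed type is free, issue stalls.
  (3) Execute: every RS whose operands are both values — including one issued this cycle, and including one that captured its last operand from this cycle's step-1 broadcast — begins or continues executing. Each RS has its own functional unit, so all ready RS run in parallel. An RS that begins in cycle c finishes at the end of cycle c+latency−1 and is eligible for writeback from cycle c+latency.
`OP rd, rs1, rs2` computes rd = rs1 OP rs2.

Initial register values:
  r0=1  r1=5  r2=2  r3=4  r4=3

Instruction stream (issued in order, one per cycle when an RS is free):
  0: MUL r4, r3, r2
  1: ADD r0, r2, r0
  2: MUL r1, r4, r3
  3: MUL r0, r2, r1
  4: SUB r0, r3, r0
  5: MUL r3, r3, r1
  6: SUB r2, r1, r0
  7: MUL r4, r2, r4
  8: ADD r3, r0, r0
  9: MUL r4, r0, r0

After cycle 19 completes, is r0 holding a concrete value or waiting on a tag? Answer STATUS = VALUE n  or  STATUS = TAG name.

STATUS = VALUE -60

  c1: issue MUL r4<-Mul1  regs: r0:1,r1:5,r2:2,r3:4,r4:Mul1
  c2: issue ADD r0<-Add1  regs: r0:Add1,r1:5,r2:2,r3:4,r4:Mul1
  c3: issue MUL r1<-Mul2  regs: r0:Add1,r1:Mul2,r2:2,r3:4,r4:Mul1
  c4: CDB Add1=3; stall  regs: r0:3,r1:Mul2,r2:2,r3:4,r4:Mul1
  c5: CDB Mul1=8; issue MUL r0<-Mul1  regs: r0:Mul1,r1:Mul2,r2:2,r3:4,r4:8
  c6: issue SUB r0<-Add1  regs: r0:Add1,r1:Mul2,r2:2,r3:4,r4:8
  c7: stall  regs: r0:Add1,r1:Mul2,r2:2,r3:4,r4:8
  c8: stall  regs: r0:Add1,r1:Mul2,r2:2,r3:4,r4:8
  c9: CDB Mul2=32; issue MUL r3<-Mul2  regs: r0:Add1,r1:32,r2:2,r3:Mul2,r4:8
  c10: issue SUB r2<-Add2  regs: r0:Add1,r1:32,r2:Add2,r3:Mul2,r4:8
  c11: stall  regs: r0:Add1,r1:32,r2:Add2,r3:Mul2,r4:8
  c12: stall  regs: r0:Add1,r1:32,r2:Add2,r3:Mul2,r4:8
  c13: CDB Mul1=64; issue MUL r4<-Mul1  regs: r0:Add1,r1:32,r2:Add2,r3:Mul2,r4:Mul1
  c14: CDB Mul2=128; issue ADD r3<-Add3  regs: r0:Add1,r1:32,r2:Add2,r3:Add3,r4:Mul1
  c15: CDB Add1=-60; issue MUL r4<-Mul2  regs: r0:-60,r1:32,r2:Add2,r3:Add3,r4:Mul2
  c16: -  regs: r0:-60,r1:32,r2:Add2,r3:Add3,r4:Mul2
  c17: CDB Add2=92  regs: r0:-60,r1:32,r2:92,r3:Add3,r4:Mul2
  c18: CDB Add3=-120  regs: r0:-60,r1:32,r2:92,r3:-120,r4:Mul2
  c19: CDB Mul2=3600  regs: r0:-60,r1:32,r2:92,r3:-120,r4:3600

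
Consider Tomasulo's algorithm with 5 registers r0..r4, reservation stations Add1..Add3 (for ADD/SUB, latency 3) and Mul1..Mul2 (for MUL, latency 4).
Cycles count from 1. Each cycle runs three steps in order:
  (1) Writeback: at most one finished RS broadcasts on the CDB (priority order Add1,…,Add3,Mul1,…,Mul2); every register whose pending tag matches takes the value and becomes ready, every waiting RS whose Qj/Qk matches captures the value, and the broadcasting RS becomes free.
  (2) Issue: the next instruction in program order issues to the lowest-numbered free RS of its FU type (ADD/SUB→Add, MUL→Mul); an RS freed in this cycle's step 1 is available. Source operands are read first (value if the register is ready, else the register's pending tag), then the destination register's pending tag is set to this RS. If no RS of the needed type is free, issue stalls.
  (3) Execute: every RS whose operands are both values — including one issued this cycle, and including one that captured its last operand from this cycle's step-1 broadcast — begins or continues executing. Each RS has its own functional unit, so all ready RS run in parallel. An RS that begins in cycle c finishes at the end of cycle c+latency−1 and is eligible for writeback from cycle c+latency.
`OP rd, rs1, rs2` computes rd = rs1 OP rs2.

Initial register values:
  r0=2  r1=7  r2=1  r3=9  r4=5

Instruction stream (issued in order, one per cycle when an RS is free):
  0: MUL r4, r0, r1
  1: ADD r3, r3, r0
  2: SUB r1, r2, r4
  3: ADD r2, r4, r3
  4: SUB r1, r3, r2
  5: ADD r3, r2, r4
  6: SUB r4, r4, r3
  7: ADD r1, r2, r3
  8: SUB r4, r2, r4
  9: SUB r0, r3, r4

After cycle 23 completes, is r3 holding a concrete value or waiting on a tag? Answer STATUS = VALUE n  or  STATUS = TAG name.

STATUS = VALUE 39

  c1: issue MUL r4<-Mul1  regs: r0:2,r1:7,r2:1,r3:9,r4:Mul1
  c2: issue ADD r3<-Add1  regs: r0:2,r1:7,r2:1,r3:Add1,r4:Mul1
  c3: issue SUB r1<-Add2  regs: r0:2,r1:Add2,r2:1,r3:Add1,r4:Mul1
  c4: issue ADD r2<-Add3  regs: r0:2,r1:Add2,r2:Add3,r3:Add1,r4:Mul1
  c5: CDB Add1=11; issue SUB r1<-Add1  regs: r0:2,r1:Add1,r2:Add3,r3:11,r4:Mul1
  c6: CDB Mul1=14; stall  regs: r0:2,r1:Add1,r2:Add3,r3:11,r4:14
  c7: stall  regs: r0:2,r1:Add1,r2:Add3,r3:11,r4:14
  c8: stall  regs: r0:2,r1:Add1,r2:Add3,r3:11,r4:14
  c9: CDB Add2=-13; issue ADD r3<-Add2  regs: r0:2,r1:Add1,r2:Add3,r3:Add2,r4:14
  c10: CDB Add3=25; issue SUB r4<-Add3  regs: r0:2,r1:Add1,r2:25,r3:Add2,r4:Add3
  c11: stall  regs: r0:2,r1:Add1,r2:25,r3:Add2,r4:Add3
  c12: stall  regs: r0:2,r1:Add1,r2:25,r3:Add2,r4:Add3
  c13: CDB Add1=-14; issue ADD r1<-Add1  regs: r0:2,r1:Add1,r2:25,r3:Add2,r4:Add3
  c14: CDB Add2=39; issue SUB r4<-Add2  regs: r0:2,r1:Add1,r2:25,r3:39,r4:Add2
  c15: stall  regs: r0:2,r1:Add1,r2:25,r3:39,r4:Add2
  c16: stall  regs: r0:2,r1:Add1,r2:25,r3:39,r4:Add2
  c17: CDB Add1=64; issue SUB r0<-Add1  regs: r0:Add1,r1:64,r2:25,r3:39,r4:Add2
  c18: CDB Add3=-25  regs: r0:Add1,r1:64,r2:25,r3:39,r4:Add2
  c19: -  regs: r0:Add1,r1:64,r2:25,r3:39,r4:Add2
  c20: -  regs: r0:Add1,r1:64,r2:25,r3:39,r4:Add2
  c21: CDB Add2=50  regs: r0:Add1,r1:64,r2:25,r3:39,r4:50
  c22: -  regs: r0:Add1,r1:64,r2:25,r3:39,r4:50
  c23: -  regs: r0:Add1,r1:64,r2:25,r3:39,r4:50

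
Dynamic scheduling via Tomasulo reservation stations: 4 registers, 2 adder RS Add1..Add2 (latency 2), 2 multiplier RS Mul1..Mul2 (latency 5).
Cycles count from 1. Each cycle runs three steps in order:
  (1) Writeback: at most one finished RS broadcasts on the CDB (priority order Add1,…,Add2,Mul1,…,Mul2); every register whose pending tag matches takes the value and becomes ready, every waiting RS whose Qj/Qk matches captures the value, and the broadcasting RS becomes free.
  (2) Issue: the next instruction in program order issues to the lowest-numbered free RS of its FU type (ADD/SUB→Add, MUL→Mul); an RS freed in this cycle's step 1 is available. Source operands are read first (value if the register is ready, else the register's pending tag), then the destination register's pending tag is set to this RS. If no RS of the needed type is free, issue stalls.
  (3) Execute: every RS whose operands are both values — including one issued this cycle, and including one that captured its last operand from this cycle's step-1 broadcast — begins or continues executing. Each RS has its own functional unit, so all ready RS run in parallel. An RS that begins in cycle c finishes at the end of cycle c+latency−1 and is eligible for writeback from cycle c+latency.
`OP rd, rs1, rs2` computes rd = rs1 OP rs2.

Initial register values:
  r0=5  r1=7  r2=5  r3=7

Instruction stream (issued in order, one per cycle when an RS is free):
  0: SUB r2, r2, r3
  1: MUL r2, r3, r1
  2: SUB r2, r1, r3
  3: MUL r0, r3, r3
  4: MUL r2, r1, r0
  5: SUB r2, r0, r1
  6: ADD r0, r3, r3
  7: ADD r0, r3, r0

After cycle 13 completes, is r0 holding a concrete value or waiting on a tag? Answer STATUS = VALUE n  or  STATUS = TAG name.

STATUS = TAG Add1

cycle 1: issue SUB r2<-Add1 // r0:5,r1:7,r2:Add1,r3:7
cycle 2: issue MUL r2<-Mul1 // r0:5,r1:7,r2:Mul1,r3:7
cycle 3: CDB Add1=-2; issue SUB r2<-Add1 // r0:5,r1:7,r2:Add1,r3:7
cycle 4: issue MUL r0<-Mul2 // r0:Mul2,r1:7,r2:Add1,r3:7
cycle 5: CDB Add1=0; stall // r0:Mul2,r1:7,r2:0,r3:7
cycle 6: stall // r0:Mul2,r1:7,r2:0,r3:7
cycle 7: CDB Mul1=49; issue MUL r2<-Mul1 // r0:Mul2,r1:7,r2:Mul1,r3:7
cycle 8: issue SUB r2<-Add1 // r0:Mul2,r1:7,r2:Add1,r3:7
cycle 9: CDB Mul2=49; issue ADD r0<-Add2 // r0:Add2,r1:7,r2:Add1,r3:7
cycle 10: stall // r0:Add2,r1:7,r2:Add1,r3:7
cycle 11: CDB Add1=42; issue ADD r0<-Add1 // r0:Add1,r1:7,r2:42,r3:7
cycle 12: CDB Add2=14 // r0:Add1,r1:7,r2:42,r3:7
cycle 13: - // r0:Add1,r1:7,r2:42,r3:7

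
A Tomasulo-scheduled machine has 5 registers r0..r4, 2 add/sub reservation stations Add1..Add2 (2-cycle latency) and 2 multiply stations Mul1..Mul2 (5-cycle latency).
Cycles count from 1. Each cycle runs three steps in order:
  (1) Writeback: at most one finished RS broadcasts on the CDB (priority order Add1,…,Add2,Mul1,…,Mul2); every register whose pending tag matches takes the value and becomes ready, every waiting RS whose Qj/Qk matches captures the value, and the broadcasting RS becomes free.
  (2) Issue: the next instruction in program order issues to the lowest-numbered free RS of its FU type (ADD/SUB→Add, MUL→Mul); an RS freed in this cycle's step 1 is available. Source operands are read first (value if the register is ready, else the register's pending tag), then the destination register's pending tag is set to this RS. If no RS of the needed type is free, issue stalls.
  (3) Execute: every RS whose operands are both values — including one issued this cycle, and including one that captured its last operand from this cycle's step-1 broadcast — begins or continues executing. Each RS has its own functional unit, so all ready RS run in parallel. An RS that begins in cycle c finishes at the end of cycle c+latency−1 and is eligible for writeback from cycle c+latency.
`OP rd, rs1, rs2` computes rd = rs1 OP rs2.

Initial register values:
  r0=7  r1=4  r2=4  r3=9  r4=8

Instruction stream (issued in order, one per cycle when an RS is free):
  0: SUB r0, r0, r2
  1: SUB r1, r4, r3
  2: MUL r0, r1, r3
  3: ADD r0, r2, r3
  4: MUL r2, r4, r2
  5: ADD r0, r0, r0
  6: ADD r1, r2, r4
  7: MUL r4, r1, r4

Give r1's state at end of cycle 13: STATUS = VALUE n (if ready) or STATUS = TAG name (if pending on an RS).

STATUS = VALUE 40

c1: issue SUB r0<-Add1 | r0:Add1,r1:4,r2:4,r3:9,r4:8
c2: issue SUB r1<-Add2 | r0:Add1,r1:Add2,r2:4,r3:9,r4:8
c3: CDB Add1=3; issue MUL r0<-Mul1 | r0:Mul1,r1:Add2,r2:4,r3:9,r4:8
c4: CDB Add2=-1; issue ADD r0<-Add1 | r0:Add1,r1:-1,r2:4,r3:9,r4:8
c5: issue MUL r2<-Mul2 | r0:Add1,r1:-1,r2:Mul2,r3:9,r4:8
c6: CDB Add1=13; issue ADD r0<-Add1 | r0:Add1,r1:-1,r2:Mul2,r3:9,r4:8
c7: issue ADD r1<-Add2 | r0:Add1,r1:Add2,r2:Mul2,r3:9,r4:8
c8: CDB Add1=26; stall | r0:26,r1:Add2,r2:Mul2,r3:9,r4:8
c9: CDB Mul1=-9; issue MUL r4<-Mul1 | r0:26,r1:Add2,r2:Mul2,r3:9,r4:Mul1
c10: CDB Mul2=32 | r0:26,r1:Add2,r2:32,r3:9,r4:Mul1
c11: - | r0:26,r1:Add2,r2:32,r3:9,r4:Mul1
c12: CDB Add2=40 | r0:26,r1:40,r2:32,r3:9,r4:Mul1
c13: - | r0:26,r1:40,r2:32,r3:9,r4:Mul1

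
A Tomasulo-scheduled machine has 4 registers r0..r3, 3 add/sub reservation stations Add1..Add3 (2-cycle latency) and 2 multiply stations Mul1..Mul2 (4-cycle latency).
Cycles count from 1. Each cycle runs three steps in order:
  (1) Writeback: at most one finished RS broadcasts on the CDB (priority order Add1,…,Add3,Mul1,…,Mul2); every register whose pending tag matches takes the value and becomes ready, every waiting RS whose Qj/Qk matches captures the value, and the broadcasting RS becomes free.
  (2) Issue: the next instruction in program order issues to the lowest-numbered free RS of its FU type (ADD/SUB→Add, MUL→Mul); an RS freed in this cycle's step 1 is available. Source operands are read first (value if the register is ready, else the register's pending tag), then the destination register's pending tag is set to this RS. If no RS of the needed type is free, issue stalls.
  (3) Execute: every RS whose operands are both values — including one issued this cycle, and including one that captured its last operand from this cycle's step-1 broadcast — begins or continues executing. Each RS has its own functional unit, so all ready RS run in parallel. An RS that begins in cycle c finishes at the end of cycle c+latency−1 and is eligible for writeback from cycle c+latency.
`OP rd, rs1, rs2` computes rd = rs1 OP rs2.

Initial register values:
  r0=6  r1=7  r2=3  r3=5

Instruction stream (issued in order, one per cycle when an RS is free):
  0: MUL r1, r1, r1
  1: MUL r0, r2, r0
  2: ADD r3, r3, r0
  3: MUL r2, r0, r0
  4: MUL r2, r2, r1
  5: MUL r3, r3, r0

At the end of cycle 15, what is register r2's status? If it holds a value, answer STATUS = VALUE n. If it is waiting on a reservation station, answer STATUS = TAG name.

STATUS = VALUE 15876

  c1: issue MUL r1<-Mul1  regs: r0:6,r1:Mul1,r2:3,r3:5
  c2: issue MUL r0<-Mul2  regs: r0:Mul2,r1:Mul1,r2:3,r3:5
  c3: issue ADD r3<-Add1  regs: r0:Mul2,r1:Mul1,r2:3,r3:Add1
  c4: stall  regs: r0:Mul2,r1:Mul1,r2:3,r3:Add1
  c5: CDB Mul1=49; issue MUL r2<-Mul1  regs: r0:Mul2,r1:49,r2:Mul1,r3:Add1
  c6: CDB Mul2=18; issue MUL r2<-Mul2  regs: r0:18,r1:49,r2:Mul2,r3:Add1
  c7: stall  regs: r0:18,r1:49,r2:Mul2,r3:Add1
  c8: CDB Add1=23; stall  regs: r0:18,r1:49,r2:Mul2,r3:23
  c9: stall  regs: r0:18,r1:49,r2:Mul2,r3:23
  c10: CDB Mul1=324; issue MUL r3<-Mul1  regs: r0:18,r1:49,r2:Mul2,r3:Mul1
  c11: -  regs: r0:18,r1:49,r2:Mul2,r3:Mul1
  c12: -  regs: r0:18,r1:49,r2:Mul2,r3:Mul1
  c13: -  regs: r0:18,r1:49,r2:Mul2,r3:Mul1
  c14: CDB Mul1=414  regs: r0:18,r1:49,r2:Mul2,r3:414
  c15: CDB Mul2=15876  regs: r0:18,r1:49,r2:15876,r3:414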